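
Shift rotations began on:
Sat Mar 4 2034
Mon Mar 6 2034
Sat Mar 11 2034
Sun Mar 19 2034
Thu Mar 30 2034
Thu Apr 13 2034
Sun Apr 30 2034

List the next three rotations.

Sat May 20 2034, Mon Jun 12 2034, Sat Jul 8 2034

Intervals are 2, 5, 8, 11, 14, 17 days — an arithmetic progression with common difference 3.
Next gap: 20 days. Sun Apr 30 2034 + 20 days = Sat May 20 2034.
Next gap: 23 days. Sat May 20 2034 + 23 days = Mon Jun 12 2034.
Next gap: 26 days. Mon Jun 12 2034 + 26 days = Sat Jul 8 2034.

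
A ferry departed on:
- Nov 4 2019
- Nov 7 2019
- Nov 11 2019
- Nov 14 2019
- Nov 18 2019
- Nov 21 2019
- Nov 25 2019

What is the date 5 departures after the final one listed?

The gap pattern 3, 4, 3, 4, 3, 4 repeats every 2 events.
These are the Mondays and Thursdays of each week.
Next Thursday: Nov 28 2019.
Next Monday: Dec 2 2019.
Next Thursday: Dec 5 2019.
Next Monday: Dec 9 2019.
The following Thursday is Dec 12 2019.

Dec 12 2019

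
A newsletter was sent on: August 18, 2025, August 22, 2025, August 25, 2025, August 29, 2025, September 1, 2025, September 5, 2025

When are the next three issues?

September 8, 2025; September 12, 2025; September 15, 2025

Gaps: 4, 3, 4, 3, 4 days — not constant, but cyclic with period 2.
The events fall on every Monday and Friday.
The following Monday is September 8, 2025.
Next Friday: September 12, 2025.
Next Monday: September 15, 2025.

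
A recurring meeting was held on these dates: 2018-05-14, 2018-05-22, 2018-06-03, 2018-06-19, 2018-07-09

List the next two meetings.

Gaps: 8, 12, 16, 20 days — each gap is 4 larger than the previous one.
Next gap: 24 days. 2018-07-09 + 24 days = 2018-08-02.
Next gap: 28 days. 2018-08-02 + 28 days = 2018-08-30.

2018-08-02, 2018-08-30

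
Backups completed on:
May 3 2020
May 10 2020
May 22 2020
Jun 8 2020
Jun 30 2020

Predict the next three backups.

The spacing grows by 5 each time: 7, 12, 17, 22 days.
Next gap: 27 days. Jun 30 2020 + 27 days = Jul 27 2020.
Next gap: 32 days. Jul 27 2020 + 32 days = Aug 28 2020.
Next gap: 37 days. Aug 28 2020 + 37 days = Oct 4 2020.

Jul 27 2020, Aug 28 2020, Oct 4 2020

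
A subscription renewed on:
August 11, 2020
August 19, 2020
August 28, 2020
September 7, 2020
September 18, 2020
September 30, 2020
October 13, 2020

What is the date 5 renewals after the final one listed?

January 1, 2021

The spacing grows by 1 each time: 8, 9, 10, 11, 12, 13 days.
Next gap: 14 days. October 13, 2020 + 14 days = October 27, 2020.
Next gap: 15 days. October 27, 2020 + 15 days = November 11, 2020.
Next gap: 16 days. November 11, 2020 + 16 days = November 27, 2020.
Next gap: 17 days. November 27, 2020 + 17 days = December 14, 2020.
Next gap: 18 days. December 14, 2020 + 18 days = January 1, 2021.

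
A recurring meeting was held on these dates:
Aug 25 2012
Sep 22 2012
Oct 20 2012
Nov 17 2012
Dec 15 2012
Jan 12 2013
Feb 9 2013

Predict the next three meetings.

The spacing is 28, 28, 28, 28, 28, 28 days — always 28 days.
Feb 9 2013 + 28 days = Mar 9 2013.
Mar 9 2013 + 28 days = Apr 6 2013.
Apr 6 2013 + 28 days = May 4 2013.

Mar 9 2013, Apr 6 2013, May 4 2013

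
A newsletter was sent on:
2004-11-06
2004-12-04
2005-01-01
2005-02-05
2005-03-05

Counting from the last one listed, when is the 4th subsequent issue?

2005-07-02

All dates are Saturdays, 28, 28, 35, 28 days apart.
Specifically, the 1st Saturday of each month.
1st Saturday of April 2005: 2005-04-02.
1st Saturday of May 2005: 2005-05-07.
1st Saturday of June 2005: 2005-06-04.
July 2005 — 1st Saturday is 2005-07-02.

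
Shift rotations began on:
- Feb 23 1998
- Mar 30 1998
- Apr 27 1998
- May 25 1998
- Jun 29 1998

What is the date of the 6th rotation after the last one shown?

These are Mondays with 35, 28, 28, 35-day gaps.
Each is the final Monday of its month — Mar 30 1998 is past the 28th, so '4th Monday' doesn't fit.
July 1998 ends with Monday Jul 27 1998.
Last Monday of August 1998: Aug 31 1998.
Last Monday of September 1998: Sep 28 1998.
October 1998 ends with Monday Oct 26 1998.
November 1998 ends with Monday Nov 30 1998.
Last Monday of December 1998: Dec 28 1998.

Dec 28 1998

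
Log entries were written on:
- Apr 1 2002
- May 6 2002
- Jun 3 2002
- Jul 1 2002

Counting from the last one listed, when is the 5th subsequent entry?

Gaps: 35, 28, 28 days — a mix of 28 and 35. Every date is a Monday.
Each is the 1st Monday of its month.
August 2002 — 1st Monday is Aug 5 2002.
September 2002 — 1st Monday is Sep 2 2002.
1st Monday of October 2002: Oct 7 2002.
1st Monday of November 2002: Nov 4 2002.
December 2002 — 1st Monday is Dec 2 2002.

Dec 2 2002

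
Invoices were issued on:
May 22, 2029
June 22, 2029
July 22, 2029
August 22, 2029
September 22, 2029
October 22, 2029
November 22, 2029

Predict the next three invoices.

December 22, 2029; January 22, 2030; February 22, 2030

The day-of-month is always 22 (31, 30, 31, 31, 30, 31 days between events).
So this recurs on the 22nd of each month.
December 2029: December 22, 2029.
January 2030: January 22, 2030.
Next: February 2030 → February 22, 2030.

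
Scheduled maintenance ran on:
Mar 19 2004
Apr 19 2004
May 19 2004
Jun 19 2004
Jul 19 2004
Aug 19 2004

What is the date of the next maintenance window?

Each date is the 19th; the gaps (31, 30, 31, 30, 31) track the month lengths.
The rule is the 19th of each month.
Next: September 2004 → Sep 19 2004.

Sep 19 2004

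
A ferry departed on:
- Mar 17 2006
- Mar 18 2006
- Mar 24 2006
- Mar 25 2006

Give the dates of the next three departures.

Mar 31 2006, Apr 1 2006, Apr 7 2006

Every event lands on a Friday or Saturday (gaps cycle 1, 6, 1).
So the schedule is: every Friday and Saturday.
The following Friday is Mar 31 2006.
Next Saturday: Apr 1 2006.
Next Friday: Apr 7 2006.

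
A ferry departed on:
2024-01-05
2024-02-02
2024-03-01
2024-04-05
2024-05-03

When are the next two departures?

2024-06-07, 2024-07-05

All dates are Fridays, 28, 28, 35, 28 days apart.
Specifically, the 1st Friday of each month.
1st Friday of June 2024: 2024-06-07.
1st Friday of July 2024: 2024-07-05.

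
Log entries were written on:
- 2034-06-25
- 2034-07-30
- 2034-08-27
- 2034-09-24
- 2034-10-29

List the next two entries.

All Sundays; the gaps (35, 28, 28, 35) vary with month length.
This is the last Sunday of each month.
November 2034 ends with Sunday 2034-11-26.
Last Sunday of December 2034: 2034-12-31.

2034-11-26, 2034-12-31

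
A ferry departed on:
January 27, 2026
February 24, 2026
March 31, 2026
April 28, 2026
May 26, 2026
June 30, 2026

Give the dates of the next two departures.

These are Tuesdays with 28, 35, 28, 28, 35-day gaps.
Each is the final Tuesday of its month — March 31, 2026 is past the 28th, so '4th Tuesday' doesn't fit.
Last Tuesday of July 2026: July 28, 2026.
August 2026 ends with Tuesday August 25, 2026.

July 28, 2026; August 25, 2026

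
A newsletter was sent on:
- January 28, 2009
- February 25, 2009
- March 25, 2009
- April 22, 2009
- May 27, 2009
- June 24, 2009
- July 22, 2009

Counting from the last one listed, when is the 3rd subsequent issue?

All dates are Wednesdays, 28, 28, 28, 35, 28, 28 days apart.
Specifically, the 4th Wednesday of each month.
4th Wednesday of August 2009: August 26, 2009.
September 2009 — 4th Wednesday is September 23, 2009.
4th Wednesday of October 2009: October 28, 2009.

October 28, 2009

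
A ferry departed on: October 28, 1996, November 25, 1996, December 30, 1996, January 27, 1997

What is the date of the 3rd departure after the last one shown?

April 28, 1997

All Mondays; the gaps (28, 35, 28) vary with month length.
This is the last Monday of each month.
February 1997 ends with Monday February 24, 1997.
Last Monday of March 1997: March 31, 1997.
Last Monday of April 1997: April 28, 1997.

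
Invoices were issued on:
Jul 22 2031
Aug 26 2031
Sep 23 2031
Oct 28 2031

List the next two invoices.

Nov 25 2031, Dec 23 2031

Gaps: 35, 28, 35 days — a mix of 28 and 35. Every date is a Tuesday.
Each is the 4th Tuesday of its month.
November 2031 — 4th Tuesday is Nov 25 2031.
December 2031 — 4th Tuesday is Dec 23 2031.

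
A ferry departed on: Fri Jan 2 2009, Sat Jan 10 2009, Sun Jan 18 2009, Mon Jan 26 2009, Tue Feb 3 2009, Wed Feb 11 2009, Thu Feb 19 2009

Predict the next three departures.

The spacing is 8, 8, 8, 8, 8, 8 days — always 8 days.
Thu Feb 19 2009 + 8 days = Fri Feb 27 2009.
Fri Feb 27 2009 + 8 days = Sat Mar 7 2009.
Sat Mar 7 2009 + 8 days = Sun Mar 15 2009.

Fri Feb 27 2009, Sat Mar 7 2009, Sun Mar 15 2009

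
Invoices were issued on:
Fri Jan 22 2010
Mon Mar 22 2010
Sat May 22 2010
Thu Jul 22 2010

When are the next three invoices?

Wed Sep 22 2010, Mon Nov 22 2010, Sat Jan 22 2011

Gaps: 59, 61, 61 days — not constant. Every event is on the 22nd of the month.
Pattern: the 22nd of every 2 months.
September 2010: Wed Sep 22 2010.
November 2010: Mon Nov 22 2010.
January 2011: Sat Jan 22 2011.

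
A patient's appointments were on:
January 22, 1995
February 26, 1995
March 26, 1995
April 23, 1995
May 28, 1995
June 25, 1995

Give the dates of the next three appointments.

Gaps: 35, 28, 28, 35, 28 days — a mix of 28 and 35. Every date is a Sunday.
Each is the 4th Sunday of its month.
July 1995 — 4th Sunday is July 23, 1995.
August 1995 — 4th Sunday is August 27, 1995.
September 1995 — 4th Sunday is September 24, 1995.

July 23, 1995; August 27, 1995; September 24, 1995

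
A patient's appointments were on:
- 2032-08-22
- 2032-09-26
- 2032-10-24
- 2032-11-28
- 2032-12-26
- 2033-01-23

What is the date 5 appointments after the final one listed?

All dates are Sundays, 35, 28, 35, 28, 28 days apart.
Specifically, the 4th Sunday of each month.
4th Sunday of February 2033: 2033-02-27.
4th Sunday of March 2033: 2033-03-27.
April 2033 — 4th Sunday is 2033-04-24.
May 2033 — 4th Sunday is 2033-05-22.
4th Sunday of June 2033: 2033-06-26.

2033-06-26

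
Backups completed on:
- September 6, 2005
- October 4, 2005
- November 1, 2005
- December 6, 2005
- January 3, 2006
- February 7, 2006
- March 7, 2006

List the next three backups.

These are Tuesdays at 28- or 35-day spacing (28, 28, 35, 28, 35, 28).
The pattern: 1st Tuesday of the month.
April 2006 — 1st Tuesday is April 4, 2006.
1st Tuesday of May 2006: May 2, 2006.
1st Tuesday of June 2006: June 6, 2006.

April 4, 2006; May 2, 2006; June 6, 2006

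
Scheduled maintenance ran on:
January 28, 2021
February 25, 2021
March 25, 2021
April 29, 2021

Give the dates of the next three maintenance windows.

Every date is a Thursday; gaps 28, 28, 35 days.
Each is the last Thursday of its month (at least one falls on the 29th or later, ruling out '4th Thursday').
May 2021 ends with Thursday May 27, 2021.
Last Thursday of June 2021: June 24, 2021.
July 2021 ends with Thursday July 29, 2021.

May 27, 2021; June 24, 2021; July 29, 2021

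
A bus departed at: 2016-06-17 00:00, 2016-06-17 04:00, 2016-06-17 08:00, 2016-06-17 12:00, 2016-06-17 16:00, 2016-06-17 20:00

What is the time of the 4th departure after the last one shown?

Gaps: 4, 4, 4, 4, 4 hours — each event is 4 hours after the previous one.
2016-06-17 20:00 + 4 h = 2016-06-18 00:00.
2016-06-18 00:00 + 4 h = 2016-06-18 04:00.
2016-06-18 04:00 + 4 h = 2016-06-18 08:00.
2016-06-18 08:00 + 4 h = 2016-06-18 12:00.

2016-06-18 12:00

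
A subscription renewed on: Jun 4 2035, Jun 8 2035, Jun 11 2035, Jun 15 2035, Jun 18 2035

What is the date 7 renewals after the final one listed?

Gaps: 4, 3, 4, 3 days — not constant, but cyclic with period 2.
The events fall on every Monday and Friday.
Next Friday: Jun 22 2035.
The following Monday is Jun 25 2035.
Next Friday: Jun 29 2035.
Next Monday: Jul 2 2035.
The following Friday is Jul 6 2035.
The following Monday is Jul 9 2035.
Next Friday: Jul 13 2035.

Jul 13 2035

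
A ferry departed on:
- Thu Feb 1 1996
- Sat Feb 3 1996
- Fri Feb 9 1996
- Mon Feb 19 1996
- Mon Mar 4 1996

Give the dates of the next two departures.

Fri Mar 22 1996, Sat Apr 13 1996

Gaps: 2, 6, 10, 14 days — each gap is 4 larger than the previous one.
Next gap: 18 days. Mon Mar 4 1996 + 18 days = Fri Mar 22 1996.
Next gap: 22 days. Fri Mar 22 1996 + 22 days = Sat Apr 13 1996.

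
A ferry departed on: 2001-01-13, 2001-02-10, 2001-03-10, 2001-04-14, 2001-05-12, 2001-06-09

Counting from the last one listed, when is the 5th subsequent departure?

2001-11-10

These are Saturdays at 28- or 35-day spacing (28, 28, 35, 28, 28).
The pattern: 2nd Saturday of the month.
July 2001 — 2nd Saturday is 2001-07-14.
2nd Saturday of August 2001: 2001-08-11.
September 2001 — 2nd Saturday is 2001-09-08.
2nd Saturday of October 2001: 2001-10-13.
November 2001 — 2nd Saturday is 2001-11-10.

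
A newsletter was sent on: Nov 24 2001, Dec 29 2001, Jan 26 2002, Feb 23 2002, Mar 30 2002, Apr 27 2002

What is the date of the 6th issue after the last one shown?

Oct 26 2002

All Saturdays; the gaps (35, 28, 28, 35, 28) vary with month length.
This is the last Saturday of each month.
Last Saturday of May 2002: May 25 2002.
Last Saturday of June 2002: Jun 29 2002.
Last Saturday of July 2002: Jul 27 2002.
Last Saturday of August 2002: Aug 31 2002.
September 2002 ends with Saturday Sep 28 2002.
October 2002 ends with Saturday Oct 26 2002.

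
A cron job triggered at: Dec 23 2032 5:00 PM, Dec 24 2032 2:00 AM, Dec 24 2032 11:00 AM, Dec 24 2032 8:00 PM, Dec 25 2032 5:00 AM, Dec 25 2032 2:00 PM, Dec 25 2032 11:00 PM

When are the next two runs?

Dec 26 2032 8:00 AM, Dec 26 2032 5:00 PM

Spacing: 9, 9, 9, 9, 9, 9 h — constant 9 h.
Dec 25 2032 11:00 PM + 9 h = Dec 26 2032 8:00 AM.
Dec 26 2032 8:00 AM + 9 h = Dec 26 2032 5:00 PM.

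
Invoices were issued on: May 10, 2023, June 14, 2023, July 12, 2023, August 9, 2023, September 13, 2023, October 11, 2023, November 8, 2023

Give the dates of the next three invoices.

These are Wednesdays at 28- or 35-day spacing (35, 28, 28, 35, 28, 28).
The pattern: 2nd Wednesday of the month.
2nd Wednesday of December 2023: December 13, 2023.
January 2024 — 2nd Wednesday is January 10, 2024.
2nd Wednesday of February 2024: February 14, 2024.

December 13, 2023; January 10, 2024; February 14, 2024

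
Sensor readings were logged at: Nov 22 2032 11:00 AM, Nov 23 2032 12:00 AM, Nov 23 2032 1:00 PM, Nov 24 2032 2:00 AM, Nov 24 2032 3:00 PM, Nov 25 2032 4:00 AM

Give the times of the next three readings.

Spacing: 13, 13, 13, 13, 13 h — constant 13 h.
Nov 25 2032 4:00 AM + 13 h = Nov 25 2032 5:00 PM.
Nov 25 2032 5:00 PM + 13 h = Nov 26 2032 6:00 AM.
Nov 26 2032 6:00 AM + 13 h = Nov 26 2032 7:00 PM.

Nov 25 2032 5:00 PM, Nov 26 2032 6:00 AM, Nov 26 2032 7:00 PM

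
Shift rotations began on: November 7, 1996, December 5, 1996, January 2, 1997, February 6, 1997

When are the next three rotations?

These are Thursdays at 28- or 35-day spacing (28, 28, 35).
The pattern: 1st Thursday of the month.
March 1997 — 1st Thursday is March 6, 1997.
April 1997 — 1st Thursday is April 3, 1997.
May 1997 — 1st Thursday is May 1, 1997.

March 6, 1997; April 3, 1997; May 1, 1997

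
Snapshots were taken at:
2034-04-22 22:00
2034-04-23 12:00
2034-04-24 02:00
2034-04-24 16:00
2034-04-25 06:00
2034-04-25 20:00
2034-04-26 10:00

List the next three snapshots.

2034-04-27 00:00, 2034-04-27 14:00, 2034-04-28 04:00

Gaps: 14, 14, 14, 14, 14, 14 hours — each event is 14 hours after the previous one.
2034-04-26 10:00 + 14 h = 2034-04-27 00:00.
2034-04-27 00:00 + 14 h = 2034-04-27 14:00.
2034-04-27 14:00 + 14 h = 2034-04-28 04:00.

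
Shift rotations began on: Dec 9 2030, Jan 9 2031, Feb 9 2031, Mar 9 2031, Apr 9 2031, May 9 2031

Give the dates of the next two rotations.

Each date is the 9th; the gaps (31, 31, 28, 31, 30) track the month lengths.
The rule is the 9th of each month.
Next: June 2031 → Jun 9 2031.
Next: July 2031 → Jul 9 2031.

Jun 9 2031, Jul 9 2031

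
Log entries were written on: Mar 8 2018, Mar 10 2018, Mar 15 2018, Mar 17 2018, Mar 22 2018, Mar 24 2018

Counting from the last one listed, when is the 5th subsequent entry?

Apr 12 2018

Every event lands on a Thursday or Saturday (gaps cycle 2, 5, 2, 5, 2).
So the schedule is: every Thursday and Saturday.
Next Thursday: Mar 29 2018.
The following Saturday is Mar 31 2018.
The following Thursday is Apr 5 2018.
The following Saturday is Apr 7 2018.
The following Thursday is Apr 12 2018.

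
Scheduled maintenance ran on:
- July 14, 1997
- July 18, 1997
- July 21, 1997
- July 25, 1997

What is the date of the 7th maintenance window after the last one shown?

August 18, 1997

Gaps: 4, 3, 4 days — not constant, but cyclic with period 2.
The events fall on every Monday and Friday.
The following Monday is July 28, 1997.
The following Friday is August 1, 1997.
The following Monday is August 4, 1997.
The following Friday is August 8, 1997.
The following Monday is August 11, 1997.
Next Friday: August 15, 1997.
Next Monday: August 18, 1997.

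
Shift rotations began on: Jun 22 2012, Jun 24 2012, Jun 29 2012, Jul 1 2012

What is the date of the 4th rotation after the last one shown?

Jul 15 2012

Every event lands on a Friday or Sunday (gaps cycle 2, 5, 2).
So the schedule is: every Friday and Sunday.
The following Friday is Jul 6 2012.
Next Sunday: Jul 8 2012.
Next Friday: Jul 13 2012.
The following Sunday is Jul 15 2012.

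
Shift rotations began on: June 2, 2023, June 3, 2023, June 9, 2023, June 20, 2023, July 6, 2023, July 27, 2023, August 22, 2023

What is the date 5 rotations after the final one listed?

March 14, 2024

Gaps: 1, 6, 11, 16, 21, 26 days — each gap is 5 larger than the previous one.
Next gap: 31 days. August 22, 2023 + 31 days = September 22, 2023.
Next gap: 36 days. September 22, 2023 + 36 days = October 28, 2023.
Next gap: 41 days. October 28, 2023 + 41 days = December 8, 2023.
Next gap: 46 days. December 8, 2023 + 46 days = January 23, 2024.
Next gap: 51 days. January 23, 2024 + 51 days = March 14, 2024.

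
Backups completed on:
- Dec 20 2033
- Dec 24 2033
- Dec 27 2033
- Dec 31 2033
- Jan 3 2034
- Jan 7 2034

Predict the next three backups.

Gaps: 4, 3, 4, 3, 4 days — not constant, but cyclic with period 2.
The events fall on every Tuesday and Saturday.
The following Tuesday is Jan 10 2034.
Next Saturday: Jan 14 2034.
The following Tuesday is Jan 17 2034.

Jan 10 2034, Jan 14 2034, Jan 17 2034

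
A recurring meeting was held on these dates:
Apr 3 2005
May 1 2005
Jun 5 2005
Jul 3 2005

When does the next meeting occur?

All dates are Sundays, 28, 35, 28 days apart.
Specifically, the 1st Sunday of each month.
1st Sunday of August 2005: Aug 7 2005.

Aug 7 2005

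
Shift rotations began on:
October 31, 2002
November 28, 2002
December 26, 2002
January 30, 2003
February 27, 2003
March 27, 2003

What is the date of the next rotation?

These are Thursdays with 28, 28, 35, 28, 28-day gaps.
Each is the final Thursday of its month — October 31, 2002 is past the 28th, so '4th Thursday' doesn't fit.
April 2003 ends with Thursday April 24, 2003.

April 24, 2003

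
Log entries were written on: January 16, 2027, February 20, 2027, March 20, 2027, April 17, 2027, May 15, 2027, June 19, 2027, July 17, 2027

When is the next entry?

All dates are Saturdays, 35, 28, 28, 28, 35, 28 days apart.
Specifically, the 3rd Saturday of each month.
3rd Saturday of August 2027: August 21, 2027.

August 21, 2027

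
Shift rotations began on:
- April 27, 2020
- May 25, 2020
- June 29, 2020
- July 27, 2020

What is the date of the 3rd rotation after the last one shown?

October 26, 2020

All Mondays; the gaps (28, 35, 28) vary with month length.
This is the last Monday of each month.
August 2020 ends with Monday August 31, 2020.
Last Monday of September 2020: September 28, 2020.
Last Monday of October 2020: October 26, 2020.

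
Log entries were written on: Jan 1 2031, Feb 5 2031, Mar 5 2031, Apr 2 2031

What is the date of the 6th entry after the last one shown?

Gaps: 35, 28, 28 days — a mix of 28 and 35. Every date is a Wednesday.
Each is the 1st Wednesday of its month.
1st Wednesday of May 2031: May 7 2031.
1st Wednesday of June 2031: Jun 4 2031.
1st Wednesday of July 2031: Jul 2 2031.
1st Wednesday of August 2031: Aug 6 2031.
September 2031 — 1st Wednesday is Sep 3 2031.
October 2031 — 1st Wednesday is Oct 1 2031.

Oct 1 2031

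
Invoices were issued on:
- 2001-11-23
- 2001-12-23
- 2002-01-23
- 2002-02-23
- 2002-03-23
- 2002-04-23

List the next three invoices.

2002-05-23, 2002-06-23, 2002-07-23

Gaps: 30, 31, 31, 28, 31 days — not constant. Every event is on the 23rd of the month.
Pattern: the 23rd of each month.
May 2002: 2002-05-23.
June 2002: 2002-06-23.
Next: July 2002 → 2002-07-23.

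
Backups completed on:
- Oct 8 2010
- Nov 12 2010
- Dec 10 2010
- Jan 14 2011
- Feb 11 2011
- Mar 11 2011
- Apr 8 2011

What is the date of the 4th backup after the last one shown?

All dates are Fridays, 35, 28, 35, 28, 28, 28 days apart.
Specifically, the 2nd Friday of each month.
2nd Friday of May 2011: May 13 2011.
June 2011 — 2nd Friday is Jun 10 2011.
July 2011 — 2nd Friday is Jul 8 2011.
2nd Friday of August 2011: Aug 12 2011.

Aug 12 2011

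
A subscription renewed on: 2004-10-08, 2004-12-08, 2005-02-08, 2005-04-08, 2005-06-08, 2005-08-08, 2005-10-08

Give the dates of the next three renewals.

2005-12-08, 2006-02-08, 2006-04-08

Gaps: 61, 62, 59, 61, 61, 61 days — not constant. Every event is on the 8th of the month.
Pattern: the 8th of every 2 months.
Next: December 2005 → 2005-12-08.
Next: February 2006 → 2006-02-08.
April 2006: 2006-04-08.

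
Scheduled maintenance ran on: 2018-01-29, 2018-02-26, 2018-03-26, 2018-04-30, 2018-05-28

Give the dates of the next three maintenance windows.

Every date is a Monday; gaps 28, 28, 35, 28 days.
Each is the last Monday of its month (at least one falls on the 29th or later, ruling out '4th Monday').
June 2018 ends with Monday 2018-06-25.
Last Monday of July 2018: 2018-07-30.
Last Monday of August 2018: 2018-08-27.

2018-06-25, 2018-07-30, 2018-08-27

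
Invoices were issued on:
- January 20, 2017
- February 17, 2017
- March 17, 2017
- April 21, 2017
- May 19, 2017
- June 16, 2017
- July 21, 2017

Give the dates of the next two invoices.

These are Fridays at 28- or 35-day spacing (28, 28, 35, 28, 28, 35).
The pattern: 3rd Friday of the month.
August 2017 — 3rd Friday is August 18, 2017.
September 2017 — 3rd Friday is September 15, 2017.

August 18, 2017; September 15, 2017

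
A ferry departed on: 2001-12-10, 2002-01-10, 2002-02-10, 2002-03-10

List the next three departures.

Gaps: 31, 31, 28 days — not constant. Every event is on the 10th of the month.
Pattern: the 10th of each month.
Next: April 2002 → 2002-04-10.
May 2002: 2002-05-10.
June 2002: 2002-06-10.

2002-04-10, 2002-05-10, 2002-06-10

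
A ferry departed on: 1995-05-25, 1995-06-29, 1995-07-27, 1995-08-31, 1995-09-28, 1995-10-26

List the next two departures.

Every date is a Thursday; gaps 35, 28, 35, 28, 28 days.
Each is the last Thursday of its month (at least one falls on the 29th or later, ruling out '4th Thursday').
Last Thursday of November 1995: 1995-11-30.
Last Thursday of December 1995: 1995-12-28.

1995-11-30, 1995-12-28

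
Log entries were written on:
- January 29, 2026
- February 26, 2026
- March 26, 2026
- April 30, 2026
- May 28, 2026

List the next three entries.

All Thursdays; the gaps (28, 28, 35, 28) vary with month length.
This is the last Thursday of each month.
June 2026 ends with Thursday June 25, 2026.
Last Thursday of July 2026: July 30, 2026.
Last Thursday of August 2026: August 27, 2026.

June 25, 2026; July 30, 2026; August 27, 2026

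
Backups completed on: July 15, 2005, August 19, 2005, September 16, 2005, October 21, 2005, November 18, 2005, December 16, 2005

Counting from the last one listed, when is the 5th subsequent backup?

All dates are Fridays, 35, 28, 35, 28, 28 days apart.
Specifically, the 3rd Friday of each month.
January 2006 — 3rd Friday is January 20, 2006.
February 2006 — 3rd Friday is February 17, 2006.
3rd Friday of March 2006: March 17, 2006.
April 2006 — 3rd Friday is April 21, 2006.
3rd Friday of May 2006: May 19, 2006.

May 19, 2006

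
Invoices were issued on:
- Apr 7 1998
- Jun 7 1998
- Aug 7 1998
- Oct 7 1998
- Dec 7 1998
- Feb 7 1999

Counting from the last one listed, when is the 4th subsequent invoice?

Each date is the 7th; the gaps (61, 61, 61, 61, 62) track the month lengths.
The rule is the 7th of every 2 months.
Next: April 1999 → Apr 7 1999.
Next: June 1999 → Jun 7 1999.
Next: August 1999 → Aug 7 1999.
October 1999: Oct 7 1999.

Oct 7 1999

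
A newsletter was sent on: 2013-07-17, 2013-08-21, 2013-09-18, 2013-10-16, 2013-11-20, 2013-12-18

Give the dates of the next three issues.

2014-01-15, 2014-02-19, 2014-03-19

Gaps: 35, 28, 28, 35, 28 days — a mix of 28 and 35. Every date is a Wednesday.
Each is the 3rd Wednesday of its month.
January 2014 — 3rd Wednesday is 2014-01-15.
3rd Wednesday of February 2014: 2014-02-19.
March 2014 — 3rd Wednesday is 2014-03-19.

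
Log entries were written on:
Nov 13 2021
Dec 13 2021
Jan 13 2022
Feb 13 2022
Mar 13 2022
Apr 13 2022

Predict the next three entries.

The day-of-month is always 13 (30, 31, 31, 28, 31 days between events).
So this recurs on the 13th of each month.
Next: May 2022 → May 13 2022.
June 2022: Jun 13 2022.
Next: July 2022 → Jul 13 2022.

May 13 2022, Jun 13 2022, Jul 13 2022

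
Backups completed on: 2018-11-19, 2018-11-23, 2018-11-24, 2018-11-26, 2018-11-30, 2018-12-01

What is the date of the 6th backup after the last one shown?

2018-12-15

Every event lands on a Monday or Friday or Saturday (gaps cycle 4, 1, 2, 4, 1).
So the schedule is: every Monday, Friday and Saturday.
The following Monday is 2018-12-03.
Next Friday: 2018-12-07.
The following Saturday is 2018-12-08.
The following Monday is 2018-12-10.
The following Friday is 2018-12-14.
Next Saturday: 2018-12-15.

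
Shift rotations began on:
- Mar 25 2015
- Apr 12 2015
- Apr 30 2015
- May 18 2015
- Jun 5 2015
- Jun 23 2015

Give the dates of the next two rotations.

Every event comes 18 days after the last (18, 18, 18, 18, 18).
Jun 23 2015 + 18 days = Jul 11 2015.
Jul 11 2015 + 18 days = Jul 29 2015.

Jul 11 2015, Jul 29 2015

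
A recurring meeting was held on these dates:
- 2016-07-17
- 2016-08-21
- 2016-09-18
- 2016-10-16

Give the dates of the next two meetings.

All dates are Sundays, 35, 28, 28 days apart.
Specifically, the 3rd Sunday of each month.
November 2016 — 3rd Sunday is 2016-11-20.
3rd Sunday of December 2016: 2016-12-18.

2016-11-20, 2016-12-18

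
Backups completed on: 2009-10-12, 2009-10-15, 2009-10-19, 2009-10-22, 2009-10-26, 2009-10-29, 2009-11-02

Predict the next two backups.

Gaps: 3, 4, 3, 4, 3, 4 days — not constant, but cyclic with period 2.
The events fall on every Monday and Thursday.
The following Thursday is 2009-11-05.
The following Monday is 2009-11-09.

2009-11-05, 2009-11-09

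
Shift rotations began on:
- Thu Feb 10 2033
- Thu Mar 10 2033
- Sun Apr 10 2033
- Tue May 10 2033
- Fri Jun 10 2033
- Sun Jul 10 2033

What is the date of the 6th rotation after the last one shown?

Tue Jan 10 2034

Gaps: 28, 31, 30, 31, 30 days — not constant. Every event is on the 10th of the month.
Pattern: the 10th of each month.
Next: August 2033 → Wed Aug 10 2033.
September 2033: Sat Sep 10 2033.
Next: October 2033 → Mon Oct 10 2033.
Next: November 2033 → Thu Nov 10 2033.
Next: December 2033 → Sat Dec 10 2033.
Next: January 2034 → Tue Jan 10 2034.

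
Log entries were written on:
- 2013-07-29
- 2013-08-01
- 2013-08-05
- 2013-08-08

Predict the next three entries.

2013-08-12, 2013-08-15, 2013-08-19

Gaps: 3, 4, 3 days — not constant, but cyclic with period 2.
The events fall on every Monday and Thursday.
Next Monday: 2013-08-12.
The following Thursday is 2013-08-15.
Next Monday: 2013-08-19.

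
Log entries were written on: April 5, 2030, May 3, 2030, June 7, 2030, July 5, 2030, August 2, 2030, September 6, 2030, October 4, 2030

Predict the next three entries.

Gaps: 28, 35, 28, 28, 35, 28 days — a mix of 28 and 35. Every date is a Friday.
Each is the 1st Friday of its month.
November 2030 — 1st Friday is November 1, 2030.
1st Friday of December 2030: December 6, 2030.
1st Friday of January 2031: January 3, 2031.

November 1, 2030; December 6, 2030; January 3, 2031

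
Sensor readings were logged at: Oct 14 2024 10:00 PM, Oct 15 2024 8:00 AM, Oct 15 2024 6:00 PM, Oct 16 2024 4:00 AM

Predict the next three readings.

The interval is a steady 10 hours (10, 10, 10).
Oct 16 2024 4:00 AM + 10 h = Oct 16 2024 2:00 PM.
Oct 16 2024 2:00 PM + 10 h = Oct 17 2024 12:00 AM.
Oct 17 2024 12:00 AM + 10 h = Oct 17 2024 10:00 AM.

Oct 16 2024 2:00 PM, Oct 17 2024 12:00 AM, Oct 17 2024 10:00 AM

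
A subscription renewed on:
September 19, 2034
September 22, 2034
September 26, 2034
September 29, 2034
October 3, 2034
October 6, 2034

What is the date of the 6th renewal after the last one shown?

Gaps: 3, 4, 3, 4, 3 days — not constant, but cyclic with period 2.
The events fall on every Tuesday and Friday.
Next Tuesday: October 10, 2034.
Next Friday: October 13, 2034.
The following Tuesday is October 17, 2034.
The following Friday is October 20, 2034.
Next Tuesday: October 24, 2034.
The following Friday is October 27, 2034.

October 27, 2034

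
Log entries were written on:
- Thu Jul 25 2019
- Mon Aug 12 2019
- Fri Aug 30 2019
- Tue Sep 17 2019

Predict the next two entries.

Sat Oct 5 2019, Wed Oct 23 2019

Every event comes 18 days after the last (18, 18, 18).
Tue Sep 17 2019 + 18 days = Sat Oct 5 2019.
Sat Oct 5 2019 + 18 days = Wed Oct 23 2019.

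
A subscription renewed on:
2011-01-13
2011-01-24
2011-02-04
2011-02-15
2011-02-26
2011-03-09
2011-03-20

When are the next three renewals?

2011-03-31, 2011-04-11, 2011-04-22

Gaps between consecutive events: 11, 11, 11, 11, 11, 11 days — a constant 11-day interval.
2011-03-20 + 11 days = 2011-03-31.
2011-03-31 + 11 days = 2011-04-11.
2011-04-11 + 11 days = 2011-04-22.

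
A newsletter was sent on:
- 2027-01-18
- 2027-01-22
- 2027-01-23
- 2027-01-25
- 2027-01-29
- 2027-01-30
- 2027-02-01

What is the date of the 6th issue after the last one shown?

Gaps: 4, 1, 2, 4, 1, 2 days — not constant, but cyclic with period 3.
The events fall on every Monday, Friday and Saturday.
The following Friday is 2027-02-05.
The following Saturday is 2027-02-06.
The following Monday is 2027-02-08.
The following Friday is 2027-02-12.
Next Saturday: 2027-02-13.
The following Monday is 2027-02-15.

2027-02-15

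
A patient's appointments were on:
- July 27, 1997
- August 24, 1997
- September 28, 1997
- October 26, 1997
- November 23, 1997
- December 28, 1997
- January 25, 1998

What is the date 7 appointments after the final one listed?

August 23, 1998

These are Sundays at 28- or 35-day spacing (28, 35, 28, 28, 35, 28).
The pattern: 4th Sunday of the month.
February 1998 — 4th Sunday is February 22, 1998.
4th Sunday of March 1998: March 22, 1998.
4th Sunday of April 1998: April 26, 1998.
4th Sunday of May 1998: May 24, 1998.
June 1998 — 4th Sunday is June 28, 1998.
July 1998 — 4th Sunday is July 26, 1998.
4th Sunday of August 1998: August 23, 1998.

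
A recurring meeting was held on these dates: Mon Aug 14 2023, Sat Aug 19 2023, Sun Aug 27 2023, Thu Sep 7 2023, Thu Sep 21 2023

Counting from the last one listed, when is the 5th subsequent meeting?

The spacing grows by 3 each time: 5, 8, 11, 14 days.
Next gap: 17 days. Thu Sep 21 2023 + 17 days = Sun Oct 8 2023.
Next gap: 20 days. Sun Oct 8 2023 + 20 days = Sat Oct 28 2023.
Next gap: 23 days. Sat Oct 28 2023 + 23 days = Mon Nov 20 2023.
Next gap: 26 days. Mon Nov 20 2023 + 26 days = Sat Dec 16 2023.
Next gap: 29 days. Sat Dec 16 2023 + 29 days = Sun Jan 14 2024.

Sun Jan 14 2024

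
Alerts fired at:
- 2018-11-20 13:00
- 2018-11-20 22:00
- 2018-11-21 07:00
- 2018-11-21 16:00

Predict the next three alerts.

2018-11-22 01:00, 2018-11-22 10:00, 2018-11-22 19:00

The interval is a steady 9 hours (9, 9, 9).
2018-11-21 16:00 + 9 h = 2018-11-22 01:00.
2018-11-22 01:00 + 9 h = 2018-11-22 10:00.
2018-11-22 10:00 + 9 h = 2018-11-22 19:00.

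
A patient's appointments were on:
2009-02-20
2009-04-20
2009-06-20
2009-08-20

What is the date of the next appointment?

The day-of-month is always 20 (59, 61, 61 days between events).
So this recurs on the 20th of every 2 months.
October 2009: 2009-10-20.

2009-10-20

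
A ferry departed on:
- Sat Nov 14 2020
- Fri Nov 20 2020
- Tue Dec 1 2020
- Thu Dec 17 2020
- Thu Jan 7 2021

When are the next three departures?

Gaps: 6, 11, 16, 21 days — each gap is 5 larger than the previous one.
Next gap: 26 days. Thu Jan 7 2021 + 26 days = Tue Feb 2 2021.
Next gap: 31 days. Tue Feb 2 2021 + 31 days = Fri Mar 5 2021.
Next gap: 36 days. Fri Mar 5 2021 + 36 days = Sat Apr 10 2021.

Tue Feb 2 2021, Fri Mar 5 2021, Sat Apr 10 2021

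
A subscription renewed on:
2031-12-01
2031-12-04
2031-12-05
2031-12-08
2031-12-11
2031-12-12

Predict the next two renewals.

2031-12-15, 2031-12-18

Gaps: 3, 1, 3, 3, 1 days — not constant, but cyclic with period 3.
The events fall on every Monday, Thursday and Friday.
Next Monday: 2031-12-15.
Next Thursday: 2031-12-18.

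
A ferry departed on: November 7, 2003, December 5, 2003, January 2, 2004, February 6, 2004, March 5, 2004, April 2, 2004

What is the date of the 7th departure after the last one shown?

November 5, 2004

Gaps: 28, 28, 35, 28, 28 days — a mix of 28 and 35. Every date is a Friday.
Each is the 1st Friday of its month.
1st Friday of May 2004: May 7, 2004.
June 2004 — 1st Friday is June 4, 2004.
July 2004 — 1st Friday is July 2, 2004.
August 2004 — 1st Friday is August 6, 2004.
1st Friday of September 2004: September 3, 2004.
1st Friday of October 2004: October 1, 2004.
November 2004 — 1st Friday is November 5, 2004.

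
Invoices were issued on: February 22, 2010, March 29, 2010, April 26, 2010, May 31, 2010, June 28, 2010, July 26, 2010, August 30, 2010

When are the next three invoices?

All Mondays; the gaps (35, 28, 35, 28, 28, 35) vary with month length.
This is the last Monday of each month.
September 2010 ends with Monday September 27, 2010.
October 2010 ends with Monday October 25, 2010.
November 2010 ends with Monday November 29, 2010.

September 27, 2010; October 25, 2010; November 29, 2010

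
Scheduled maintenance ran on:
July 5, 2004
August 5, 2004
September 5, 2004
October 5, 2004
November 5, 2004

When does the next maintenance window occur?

Each date is the 5th; the gaps (31, 31, 30, 31) track the month lengths.
The rule is the 5th of each month.
December 2004: December 5, 2004.

December 5, 2004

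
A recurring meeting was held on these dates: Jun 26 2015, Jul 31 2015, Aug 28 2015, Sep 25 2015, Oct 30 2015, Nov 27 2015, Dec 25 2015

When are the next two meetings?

These are Fridays with 35, 28, 28, 35, 28, 28-day gaps.
Each is the final Friday of its month — Jul 31 2015 is past the 28th, so '4th Friday' doesn't fit.
Last Friday of January 2016: Jan 29 2016.
Last Friday of February 2016: Feb 26 2016.

Jan 29 2016, Feb 26 2016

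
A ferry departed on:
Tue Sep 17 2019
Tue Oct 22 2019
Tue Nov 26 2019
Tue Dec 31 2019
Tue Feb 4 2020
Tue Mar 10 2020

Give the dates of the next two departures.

Gaps between consecutive events: 35, 35, 35, 35, 35 days — a constant 35-day interval.
Tue Mar 10 2020 + 35 days = Tue Apr 14 2020.
Tue Apr 14 2020 + 35 days = Tue May 19 2020.

Tue Apr 14 2020, Tue May 19 2020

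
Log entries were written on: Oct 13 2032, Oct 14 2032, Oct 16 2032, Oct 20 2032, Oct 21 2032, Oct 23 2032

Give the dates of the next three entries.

Oct 27 2032, Oct 28 2032, Oct 30 2032

The gap pattern 1, 2, 4, 1, 2 repeats every 3 events.
These are the Wednesdays, Thursdays and Saturdays of each week.
The following Wednesday is Oct 27 2032.
The following Thursday is Oct 28 2032.
The following Saturday is Oct 30 2032.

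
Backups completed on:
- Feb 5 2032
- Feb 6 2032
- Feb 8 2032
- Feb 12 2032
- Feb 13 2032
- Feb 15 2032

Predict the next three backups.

Feb 19 2032, Feb 20 2032, Feb 22 2032

Every event lands on a Thursday or Friday or Sunday (gaps cycle 1, 2, 4, 1, 2).
So the schedule is: every Thursday, Friday and Sunday.
The following Thursday is Feb 19 2032.
The following Friday is Feb 20 2032.
The following Sunday is Feb 22 2032.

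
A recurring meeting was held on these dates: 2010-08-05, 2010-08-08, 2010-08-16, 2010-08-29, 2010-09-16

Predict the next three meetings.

Gaps: 3, 8, 13, 18 days — each gap is 5 larger than the previous one.
Next gap: 23 days. 2010-09-16 + 23 days = 2010-10-09.
Next gap: 28 days. 2010-10-09 + 28 days = 2010-11-06.
Next gap: 33 days. 2010-11-06 + 33 days = 2010-12-09.

2010-10-09, 2010-11-06, 2010-12-09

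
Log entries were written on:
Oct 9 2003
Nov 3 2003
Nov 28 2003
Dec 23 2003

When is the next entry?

The spacing is 25, 25, 25 days — always 25 days.
Dec 23 2003 + 25 days = Jan 17 2004.

Jan 17 2004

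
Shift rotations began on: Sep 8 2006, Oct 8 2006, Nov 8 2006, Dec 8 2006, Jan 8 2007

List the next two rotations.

Feb 8 2007, Mar 8 2007

The day-of-month is always 8 (30, 31, 30, 31 days between events).
So this recurs on the 8th of each month.
Next: February 2007 → Feb 8 2007.
Next: March 2007 → Mar 8 2007.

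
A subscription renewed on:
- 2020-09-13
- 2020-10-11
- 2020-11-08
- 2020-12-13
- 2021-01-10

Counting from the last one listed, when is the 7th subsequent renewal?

These are Sundays at 28- or 35-day spacing (28, 28, 35, 28).
The pattern: 2nd Sunday of the month.
February 2021 — 2nd Sunday is 2021-02-14.
March 2021 — 2nd Sunday is 2021-03-14.
2nd Sunday of April 2021: 2021-04-11.
2nd Sunday of May 2021: 2021-05-09.
2nd Sunday of June 2021: 2021-06-13.
2nd Sunday of July 2021: 2021-07-11.
August 2021 — 2nd Sunday is 2021-08-08.

2021-08-08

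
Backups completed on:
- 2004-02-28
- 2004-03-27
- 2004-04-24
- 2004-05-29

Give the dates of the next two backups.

All Saturdays; the gaps (28, 28, 35) vary with month length.
This is the last Saturday of each month.
June 2004 ends with Saturday 2004-06-26.
July 2004 ends with Saturday 2004-07-31.

2004-06-26, 2004-07-31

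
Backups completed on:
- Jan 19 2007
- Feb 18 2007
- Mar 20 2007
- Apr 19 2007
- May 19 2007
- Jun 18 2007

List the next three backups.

Every event comes 30 days after the last (30, 30, 30, 30, 30).
Jun 18 2007 + 30 days = Jul 18 2007.
Jul 18 2007 + 30 days = Aug 17 2007.
Aug 17 2007 + 30 days = Sep 16 2007.

Jul 18 2007, Aug 17 2007, Sep 16 2007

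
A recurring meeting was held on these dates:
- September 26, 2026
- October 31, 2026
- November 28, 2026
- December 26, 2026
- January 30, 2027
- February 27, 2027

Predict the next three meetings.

Every date is a Saturday; gaps 35, 28, 28, 35, 28 days.
Each is the last Saturday of its month (at least one falls on the 29th or later, ruling out '4th Saturday').
Last Saturday of March 2027: March 27, 2027.
April 2027 ends with Saturday April 24, 2027.
Last Saturday of May 2027: May 29, 2027.

March 27, 2027; April 24, 2027; May 29, 2027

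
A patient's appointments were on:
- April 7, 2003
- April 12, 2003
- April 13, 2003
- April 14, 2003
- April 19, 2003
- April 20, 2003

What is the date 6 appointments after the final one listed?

May 4, 2003

The gap pattern 5, 1, 1, 5, 1 repeats every 3 events.
These are the Mondays, Saturdays and Sundays of each week.
Next Monday: April 21, 2003.
The following Saturday is April 26, 2003.
The following Sunday is April 27, 2003.
The following Monday is April 28, 2003.
The following Saturday is May 3, 2003.
Next Sunday: May 4, 2003.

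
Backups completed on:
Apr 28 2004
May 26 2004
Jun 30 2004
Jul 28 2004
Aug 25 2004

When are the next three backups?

These are Wednesdays with 28, 35, 28, 28-day gaps.
Each is the final Wednesday of its month — Jun 30 2004 is past the 28th, so '4th Wednesday' doesn't fit.
September 2004 ends with Wednesday Sep 29 2004.
October 2004 ends with Wednesday Oct 27 2004.
November 2004 ends with Wednesday Nov 24 2004.

Sep 29 2004, Oct 27 2004, Nov 24 2004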